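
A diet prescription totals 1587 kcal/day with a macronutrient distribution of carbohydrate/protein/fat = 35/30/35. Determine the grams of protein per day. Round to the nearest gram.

Protein energy = 30% × 1587 = 476.1 kcal.
At 4 kcal/g: 476.1 ÷ 4 = 119.025 g.

119 g/day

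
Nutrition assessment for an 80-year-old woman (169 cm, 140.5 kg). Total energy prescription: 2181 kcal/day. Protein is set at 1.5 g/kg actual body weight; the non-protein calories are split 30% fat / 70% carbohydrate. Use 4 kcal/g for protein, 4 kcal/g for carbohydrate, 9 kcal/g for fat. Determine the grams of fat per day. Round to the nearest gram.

45 g/day

Protein = 1.5 × 140.5 = 210.75 g → 210.75 × 4 = 843 kcal.
Non-protein calories = 2181 − 843 = 1338 kcal.
Fat: 30% × 1338 = 401.4 kcal; carbohydrate: 936.6 kcal.
Fat: 401.4 kcal ÷ 9 kcal/g = 44.6 g.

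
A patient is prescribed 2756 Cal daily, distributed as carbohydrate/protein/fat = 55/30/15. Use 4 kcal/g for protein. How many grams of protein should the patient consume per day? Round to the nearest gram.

207 g/day

Protein energy = 30% × 2756 = 826.8 kcal.
At 4 kcal/g: 826.8 ÷ 4 = 206.7 g.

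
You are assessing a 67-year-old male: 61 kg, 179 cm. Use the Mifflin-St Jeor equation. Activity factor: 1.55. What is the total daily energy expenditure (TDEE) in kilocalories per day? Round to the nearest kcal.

2168 kilocalories per day

Mifflin-St Jeor (male): BMR = 10(61) + 6.25(179) − 5(67) + 5 = 610 + 1118.75 − 335 + 5 = 1398.75 kcal/day.
TEE = BMR × activity factor = 1398.75 × 1.55 = 2168.0625 kcal/day.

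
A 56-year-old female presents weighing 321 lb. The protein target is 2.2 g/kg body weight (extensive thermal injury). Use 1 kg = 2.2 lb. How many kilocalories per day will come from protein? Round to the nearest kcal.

1284 kcal/day

Weight in kg = 321 ÷ 2.2 = 145.9091 kg.
Protein = 2.2 g/kg × 145.9091 kg = 321 g/day.
Protein energy = 321 g × 4 kcal/g = 1284 kcal/day.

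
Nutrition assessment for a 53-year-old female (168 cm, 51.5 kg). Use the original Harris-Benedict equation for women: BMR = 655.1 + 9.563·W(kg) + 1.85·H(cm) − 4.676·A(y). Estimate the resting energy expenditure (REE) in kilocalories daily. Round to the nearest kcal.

1211 kilocalories daily

Harris-Benedict: BMR = 655.1 + 9.563(51.5) + 1.85(168) − 4.676(53) = 1210.5665 kcal/day.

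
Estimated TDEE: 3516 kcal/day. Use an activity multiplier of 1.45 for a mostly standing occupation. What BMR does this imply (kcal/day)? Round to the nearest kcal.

BMR = TEE ÷ activity factor = 3516 ÷ 1.45 = 2424.8276 kcal/day.

2425 kcal/day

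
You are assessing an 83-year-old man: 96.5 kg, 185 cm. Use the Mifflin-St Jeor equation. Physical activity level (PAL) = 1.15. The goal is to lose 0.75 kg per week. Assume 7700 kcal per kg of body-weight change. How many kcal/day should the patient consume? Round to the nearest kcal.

Mifflin-St Jeor (male): BMR = 10(96.5) + 6.25(185) − 5(83) + 5 = 965 + 1156.25 − 415 + 5 = 1711.25 kcal/day.
TEE = 1711.25 × 1.15 = 1967.9375 kcal/day.
Required daily deficit = 0.75 × 7700 ÷ 7 = 825 kcal/day.
Target intake = 1967.9375 − 825 = 1142.9375 kcal/day.

1143 kcal/day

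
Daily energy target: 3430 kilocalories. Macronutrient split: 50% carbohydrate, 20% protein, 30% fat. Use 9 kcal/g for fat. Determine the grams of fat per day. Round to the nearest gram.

Fat energy = 30% × 3430 = 1029 kcal.
At 9 kcal/g: 1029 ÷ 9 = 114.3333 g.

114 g/day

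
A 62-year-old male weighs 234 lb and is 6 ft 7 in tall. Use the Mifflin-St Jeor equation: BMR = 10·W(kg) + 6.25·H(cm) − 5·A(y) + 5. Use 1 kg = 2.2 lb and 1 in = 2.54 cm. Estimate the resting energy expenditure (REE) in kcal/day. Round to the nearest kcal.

Convert to metric: weight = 234 ÷ 2.2 = 106.3636 kg; height = (6×12 + 7) × 2.54 = 79 × 2.54 = 200.66 cm.
Mifflin-St Jeor (male): BMR = 10(106.3636) + 6.25(200.66) − 5(62) + 5 = 1063.6364 + 1254.125 − 310 + 5 = 2012.7614 kcal/day.

2013 kcal/day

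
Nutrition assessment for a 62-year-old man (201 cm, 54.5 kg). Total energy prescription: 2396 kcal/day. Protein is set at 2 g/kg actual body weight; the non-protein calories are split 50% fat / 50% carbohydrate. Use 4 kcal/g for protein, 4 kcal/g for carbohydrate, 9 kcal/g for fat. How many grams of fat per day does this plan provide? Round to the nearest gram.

109 g/day

Protein = 2 × 54.5 = 109 g → 109 × 4 = 436 kcal.
Non-protein calories = 2396 − 436 = 1960 kcal.
Fat: 50% × 1960 = 980 kcal; carbohydrate: 980 kcal.
Fat: 980 kcal ÷ 9 kcal/g = 108.8889 g.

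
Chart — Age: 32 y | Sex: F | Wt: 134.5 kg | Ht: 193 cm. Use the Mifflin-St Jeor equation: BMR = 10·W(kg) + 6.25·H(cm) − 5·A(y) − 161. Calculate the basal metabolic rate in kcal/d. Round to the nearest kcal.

2230 kcal/d

Mifflin-St Jeor (female): BMR = 10(134.5) + 6.25(193) − 5(32) − 161 = 1345 + 1206.25 − 160 − 161 = 2230.25 kcal/day.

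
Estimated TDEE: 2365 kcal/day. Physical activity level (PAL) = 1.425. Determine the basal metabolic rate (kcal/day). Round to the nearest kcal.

1660 kcal/day

BMR = TEE ÷ activity factor = 2365 ÷ 1.425 = 1659.6491 kcal/day.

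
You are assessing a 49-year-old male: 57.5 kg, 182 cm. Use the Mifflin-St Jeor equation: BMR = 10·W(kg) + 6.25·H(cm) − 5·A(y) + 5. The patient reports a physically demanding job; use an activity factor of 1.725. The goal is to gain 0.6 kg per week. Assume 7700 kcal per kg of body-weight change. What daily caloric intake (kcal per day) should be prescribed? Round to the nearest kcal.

Mifflin-St Jeor (male): BMR = 10(57.5) + 6.25(182) − 5(49) + 5 = 575 + 1137.5 − 245 + 5 = 1472.5 kcal/day.
TEE = 1472.5 × 1.725 = 2540.0625 kcal/day.
Required daily surplus = 0.6 × 7700 ÷ 7 = 660 kcal/day.
Target intake = 2540.0625 + 660 = 3200.0625 kcal/day.

3200 kcal per day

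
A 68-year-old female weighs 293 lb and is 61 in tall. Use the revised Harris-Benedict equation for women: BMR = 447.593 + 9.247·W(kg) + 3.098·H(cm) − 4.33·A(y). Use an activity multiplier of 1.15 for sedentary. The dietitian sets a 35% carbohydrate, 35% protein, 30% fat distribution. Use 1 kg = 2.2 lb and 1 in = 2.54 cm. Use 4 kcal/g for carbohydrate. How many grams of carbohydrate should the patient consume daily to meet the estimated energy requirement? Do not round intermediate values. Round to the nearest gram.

188 g/day

Convert to metric: weight = 293 ÷ 2.2 = 133.1818 kg; height = 61 × 2.54 = 154.94 cm.
Harris-Benedict: BMR = 447.593 + 9.247(133.1818) + 3.098(154.94) − 4.33(68) = 1864.6894 kcal/day.
TEE = 1864.6894 × 1.15 = 2144.3928 kcal/day.
Carbohydrate energy = 35% × 2144.3928 = 750.5375 kcal.
Carbohydrate = 750.5375 ÷ 4 kcal/g = 187.6344 g.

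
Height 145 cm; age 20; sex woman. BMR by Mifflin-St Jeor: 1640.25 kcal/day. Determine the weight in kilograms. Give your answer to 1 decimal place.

1640.25 = 10·W + 6.25(145) − 5(20) − 161
10·W = 1640.25 − 645.25 = 995, so W = 99.5 kg.

99.5 kg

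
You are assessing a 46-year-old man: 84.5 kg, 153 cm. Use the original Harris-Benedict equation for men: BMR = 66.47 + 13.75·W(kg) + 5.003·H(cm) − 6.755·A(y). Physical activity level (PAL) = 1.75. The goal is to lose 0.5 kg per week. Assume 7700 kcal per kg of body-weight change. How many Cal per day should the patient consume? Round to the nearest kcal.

Harris-Benedict: BMR = 66.47 + 13.75(84.5) + 5.003(153) − 6.755(46) = 1683.074 kcal/day.
TEE = 1683.074 × 1.75 = 2945.3795 kcal/day.
Required daily deficit = 0.5 × 7700 ÷ 7 = 550 kcal/day.
Target intake = 2945.3795 − 550 = 2395.3795 kcal/day.

2395 Cal per day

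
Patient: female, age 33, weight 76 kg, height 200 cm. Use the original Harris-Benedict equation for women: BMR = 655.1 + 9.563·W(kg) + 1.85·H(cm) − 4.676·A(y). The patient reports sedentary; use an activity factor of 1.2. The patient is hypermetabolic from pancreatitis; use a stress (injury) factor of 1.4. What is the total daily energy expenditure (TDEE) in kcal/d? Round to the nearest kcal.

Harris-Benedict: BMR = 655.1 + 9.563(76) + 1.85(200) − 4.676(33) = 1597.58 kcal/day.
TEE = BMR × activity factor = 1597.58 × 1.2 = 1917.096 kcal/day.
Apply stress factor: 1917.096 × 1.4 = 2683.9344 kcal/day.

2684 kcal/d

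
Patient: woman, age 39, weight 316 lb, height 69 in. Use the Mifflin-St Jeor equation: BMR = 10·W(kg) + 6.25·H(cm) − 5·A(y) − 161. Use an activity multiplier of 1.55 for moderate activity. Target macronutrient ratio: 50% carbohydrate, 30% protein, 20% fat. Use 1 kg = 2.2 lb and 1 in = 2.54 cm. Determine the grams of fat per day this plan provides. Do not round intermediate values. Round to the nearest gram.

Convert to metric: weight = 316 ÷ 2.2 = 143.6364 kg; height = 69 × 2.54 = 175.26 cm.
Mifflin-St Jeor (female): BMR = 10(143.6364) + 6.25(175.26) − 5(39) − 161 = 1436.3636 + 1095.375 − 195 − 161 = 2175.7386 kcal/day.
TEE = 2175.7386 × 1.55 = 3372.3949 kcal/day.
Fat energy = 20% × 3372.3949 = 674.479 kcal.
Fat = 674.479 ÷ 9 kcal/g = 74.9421 g.

75 g/day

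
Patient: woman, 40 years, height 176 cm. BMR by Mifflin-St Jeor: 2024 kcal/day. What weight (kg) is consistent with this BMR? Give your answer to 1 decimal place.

2024 = 10·W + 6.25(176) − 5(40) − 161
10·W = 2024 − 739 = 1285, so W = 128.5 kg.

128.5 kg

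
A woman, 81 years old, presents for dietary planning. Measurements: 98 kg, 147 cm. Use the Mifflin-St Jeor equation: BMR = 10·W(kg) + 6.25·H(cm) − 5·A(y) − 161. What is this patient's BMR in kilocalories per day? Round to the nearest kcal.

1333 kilocalories per day

Mifflin-St Jeor (female): BMR = 10(98) + 6.25(147) − 5(81) − 161 = 980 + 918.75 − 405 − 161 = 1332.75 kcal/day.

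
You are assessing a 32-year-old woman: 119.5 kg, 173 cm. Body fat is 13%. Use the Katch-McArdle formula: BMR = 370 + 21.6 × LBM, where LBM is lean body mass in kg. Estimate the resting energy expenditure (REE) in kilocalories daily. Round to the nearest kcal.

2616 kilocalories daily

LBM = 119.5 × (1 − 0.13) = 103.965 kg. Katch-McArdle: BMR = 370 + 21.6 × 103.965 = 2615.644 kcal/day.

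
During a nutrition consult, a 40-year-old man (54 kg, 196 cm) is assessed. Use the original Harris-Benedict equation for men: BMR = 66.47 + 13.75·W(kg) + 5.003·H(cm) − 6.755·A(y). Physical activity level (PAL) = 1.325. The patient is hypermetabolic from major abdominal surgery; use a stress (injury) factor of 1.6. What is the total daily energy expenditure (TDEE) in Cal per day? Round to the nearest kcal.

3221 Cal per day

Harris-Benedict: BMR = 66.47 + 13.75(54) + 5.003(196) − 6.755(40) = 1519.358 kcal/day.
TEE = BMR × activity factor = 1519.358 × 1.325 = 2013.1494 kcal/day.
Apply stress factor: 2013.1494 × 1.6 = 3221.039 kcal/day.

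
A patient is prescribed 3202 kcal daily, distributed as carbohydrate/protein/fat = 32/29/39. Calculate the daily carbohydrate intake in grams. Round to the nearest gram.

Carbohydrate energy = 32% × 3202 = 1024.64 kcal.
At 4 kcal/g: 1024.64 ÷ 4 = 256.16 g.

256 g/day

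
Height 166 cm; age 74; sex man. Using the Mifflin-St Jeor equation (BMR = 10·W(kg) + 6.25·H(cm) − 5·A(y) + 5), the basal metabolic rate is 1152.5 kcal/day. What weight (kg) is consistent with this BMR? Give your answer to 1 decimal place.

1152.5 = 10·W + 6.25(166) − 5(74) + 5
10·W = 1152.5 − 672.5 = 480, so W = 48 kg.

48.0 kg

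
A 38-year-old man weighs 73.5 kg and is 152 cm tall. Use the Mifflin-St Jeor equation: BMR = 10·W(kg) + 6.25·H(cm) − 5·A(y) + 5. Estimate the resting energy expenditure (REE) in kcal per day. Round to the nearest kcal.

1500 kcal per day

Mifflin-St Jeor (male): BMR = 10(73.5) + 6.25(152) − 5(38) + 5 = 735 + 950 − 190 + 5 = 1500 kcal/day.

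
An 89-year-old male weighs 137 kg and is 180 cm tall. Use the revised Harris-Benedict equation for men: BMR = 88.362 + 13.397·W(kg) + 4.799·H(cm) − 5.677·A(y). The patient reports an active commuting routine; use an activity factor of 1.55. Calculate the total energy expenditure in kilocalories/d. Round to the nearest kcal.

3538 kilocalories/d

Harris-Benedict: BMR = 88.362 + 13.397(137) + 4.799(180) − 5.677(89) = 2282.318 kcal/day.
TEE = BMR × activity factor = 2282.318 × 1.55 = 3537.5929 kcal/day.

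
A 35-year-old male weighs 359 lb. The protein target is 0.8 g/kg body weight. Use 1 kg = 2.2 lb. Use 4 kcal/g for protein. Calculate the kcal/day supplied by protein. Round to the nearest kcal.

522 kcal/day

Weight in kg = 359 ÷ 2.2 = 163.1818 kg.
Protein = 0.8 g/kg × 163.1818 kg = 130.5455 g/day.
Protein energy = 130.5455 g × 4 kcal/g = 522.1818 kcal/day.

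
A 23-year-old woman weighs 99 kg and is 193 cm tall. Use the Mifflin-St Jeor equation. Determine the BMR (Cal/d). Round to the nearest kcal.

1920 Cal/d

Mifflin-St Jeor (female): BMR = 10(99) + 6.25(193) − 5(23) − 161 = 990 + 1206.25 − 115 − 161 = 1920.25 kcal/day.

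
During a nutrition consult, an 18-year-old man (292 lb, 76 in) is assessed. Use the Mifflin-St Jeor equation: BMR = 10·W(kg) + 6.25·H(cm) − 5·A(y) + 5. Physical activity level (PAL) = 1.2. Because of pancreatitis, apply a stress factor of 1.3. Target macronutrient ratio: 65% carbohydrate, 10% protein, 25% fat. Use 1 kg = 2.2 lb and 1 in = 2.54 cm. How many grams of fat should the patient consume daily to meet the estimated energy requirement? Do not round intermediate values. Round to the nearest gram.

Convert to metric: weight = 292 ÷ 2.2 = 132.7273 kg; height = 76 × 2.54 = 193.04 cm.
Mifflin-St Jeor (male): BMR = 10(132.7273) + 6.25(193.04) − 5(18) + 5 = 1327.2727 + 1206.5 − 90 + 5 = 2448.7727 kcal/day.
TEE = 2448.7727 × 1.2 = 2938.5273 kcal/day.
With stress factor 1.3: 2938.5273 × 1.3 = 3820.0855 kcal/day.
Fat energy = 25% × 3820.0855 = 955.0214 kcal.
Fat = 955.0214 ÷ 9 kcal/g = 106.1135 g.

106 g/day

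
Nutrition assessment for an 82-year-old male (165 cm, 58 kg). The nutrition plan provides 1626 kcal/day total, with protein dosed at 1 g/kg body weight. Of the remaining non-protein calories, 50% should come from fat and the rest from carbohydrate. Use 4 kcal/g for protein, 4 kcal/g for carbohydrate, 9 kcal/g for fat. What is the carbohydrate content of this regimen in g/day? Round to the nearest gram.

174 g/day

Protein = 1 × 58 = 58 g → 58 × 4 = 232 kcal.
Non-protein calories = 1626 − 232 = 1394 kcal.
Fat: 50% × 1394 = 697 kcal; carbohydrate: 697 kcal.
Carbohydrate: 697 kcal ÷ 4 kcal/g = 174.25 g.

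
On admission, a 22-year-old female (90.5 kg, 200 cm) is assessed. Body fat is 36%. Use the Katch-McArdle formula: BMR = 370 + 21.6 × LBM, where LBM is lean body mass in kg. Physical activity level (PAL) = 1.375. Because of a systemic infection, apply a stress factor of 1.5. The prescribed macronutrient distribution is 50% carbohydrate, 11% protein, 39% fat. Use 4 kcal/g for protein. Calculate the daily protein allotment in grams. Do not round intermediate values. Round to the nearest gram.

LBM = 90.5 × (1 − 0.36) = 57.92 kg. Katch-McArdle: BMR = 370 + 21.6 × 57.92 = 1621.072 kcal/day.
TEE = 1621.072 × 1.375 = 2228.974 kcal/day.
With stress factor 1.5: 2228.974 × 1.5 = 3343.461 kcal/day.
Protein energy = 11% × 3343.461 = 367.7807 kcal.
Protein = 367.7807 ÷ 4 kcal/g = 91.9452 g.

92 g/day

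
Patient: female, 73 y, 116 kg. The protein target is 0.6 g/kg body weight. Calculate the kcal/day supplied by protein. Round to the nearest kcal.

Protein = 0.6 g/kg × 116 kg = 69.6 g/day.
Protein energy = 69.6 g × 4 kcal/g = 278.4 kcal/day.

278 kcal/day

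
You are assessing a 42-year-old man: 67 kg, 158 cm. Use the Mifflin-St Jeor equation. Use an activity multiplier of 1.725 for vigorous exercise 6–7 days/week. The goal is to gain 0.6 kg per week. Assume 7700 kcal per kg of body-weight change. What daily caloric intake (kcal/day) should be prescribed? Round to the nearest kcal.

Mifflin-St Jeor (male): BMR = 10(67) + 6.25(158) − 5(42) + 5 = 670 + 987.5 − 210 + 5 = 1452.5 kcal/day.
TEE = 1452.5 × 1.725 = 2505.5625 kcal/day.
Required daily surplus = 0.6 × 7700 ÷ 7 = 660 kcal/day.
Target intake = 2505.5625 + 660 = 3165.5625 kcal/day.

3166 kcal/day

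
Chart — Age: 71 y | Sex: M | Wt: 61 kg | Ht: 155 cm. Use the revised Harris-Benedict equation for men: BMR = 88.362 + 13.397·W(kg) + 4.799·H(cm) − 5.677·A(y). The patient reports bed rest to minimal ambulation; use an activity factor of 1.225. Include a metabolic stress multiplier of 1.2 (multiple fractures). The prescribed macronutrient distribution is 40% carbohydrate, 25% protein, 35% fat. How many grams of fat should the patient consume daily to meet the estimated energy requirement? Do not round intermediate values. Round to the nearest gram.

71 g/day

Harris-Benedict: BMR = 88.362 + 13.397(61) + 4.799(155) − 5.677(71) = 1246.357 kcal/day.
TEE = 1246.357 × 1.225 = 1526.7873 kcal/day.
With stress factor 1.2: 1526.7873 × 1.2 = 1832.1448 kcal/day.
Fat energy = 35% × 1832.1448 = 641.2507 kcal.
Fat = 641.2507 ÷ 9 kcal/g = 71.2501 g.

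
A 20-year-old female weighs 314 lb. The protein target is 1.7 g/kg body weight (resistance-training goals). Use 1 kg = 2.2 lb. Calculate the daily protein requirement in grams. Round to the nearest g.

Weight in kg = 314 ÷ 2.2 = 142.7273 kg.
Protein = 1.7 g/kg × 142.7273 kg = 242.6364 g/day.

243 g/day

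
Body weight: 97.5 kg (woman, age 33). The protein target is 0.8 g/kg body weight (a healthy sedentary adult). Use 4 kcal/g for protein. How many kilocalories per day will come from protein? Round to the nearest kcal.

312 kcal/day

Protein = 0.8 g/kg × 97.5 kg = 78 g/day.
Protein energy = 78 g × 4 kcal/g = 312 kcal/day.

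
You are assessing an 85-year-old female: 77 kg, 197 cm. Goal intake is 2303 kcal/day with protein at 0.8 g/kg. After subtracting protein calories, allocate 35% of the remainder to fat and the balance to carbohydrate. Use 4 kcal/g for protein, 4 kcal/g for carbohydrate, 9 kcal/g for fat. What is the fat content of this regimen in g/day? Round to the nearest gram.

80 g/day

Protein = 0.8 × 77 = 61.6 g → 61.6 × 4 = 246.4 kcal.
Non-protein calories = 2303 − 246.4 = 2056.6 kcal.
Fat: 35% × 2056.6 = 719.81 kcal; carbohydrate: 1336.79 kcal.
Fat: 719.81 kcal ÷ 9 kcal/g = 79.9789 g.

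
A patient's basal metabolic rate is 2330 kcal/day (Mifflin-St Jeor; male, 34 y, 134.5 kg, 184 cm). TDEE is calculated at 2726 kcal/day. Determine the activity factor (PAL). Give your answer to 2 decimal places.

Activity factor = TEE ÷ BMR = 2726 ÷ 2330 = 1.17.

1.17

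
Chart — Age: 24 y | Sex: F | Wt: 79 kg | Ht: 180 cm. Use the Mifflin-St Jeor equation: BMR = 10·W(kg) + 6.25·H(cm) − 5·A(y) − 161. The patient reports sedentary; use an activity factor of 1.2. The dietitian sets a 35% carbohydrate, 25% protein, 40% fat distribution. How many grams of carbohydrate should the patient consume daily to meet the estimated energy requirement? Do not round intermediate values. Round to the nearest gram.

172 g/day

Mifflin-St Jeor (female): BMR = 10(79) + 6.25(180) − 5(24) − 161 = 790 + 1125 − 120 − 161 = 1634 kcal/day.
TEE = 1634 × 1.2 = 1960.8 kcal/day.
Carbohydrate energy = 35% × 1960.8 = 686.28 kcal.
Carbohydrate = 686.28 ÷ 4 kcal/g = 171.57 g.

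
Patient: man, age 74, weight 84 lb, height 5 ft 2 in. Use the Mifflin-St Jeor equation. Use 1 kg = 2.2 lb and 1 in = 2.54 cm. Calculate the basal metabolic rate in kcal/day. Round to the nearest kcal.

1001 kcal/day

Convert to metric: weight = 84 ÷ 2.2 = 38.1818 kg; height = (5×12 + 2) × 2.54 = 62 × 2.54 = 157.48 cm.
Mifflin-St Jeor (male): BMR = 10(38.1818) + 6.25(157.48) − 5(74) + 5 = 381.8182 + 984.25 − 370 + 5 = 1001.0682 kcal/day.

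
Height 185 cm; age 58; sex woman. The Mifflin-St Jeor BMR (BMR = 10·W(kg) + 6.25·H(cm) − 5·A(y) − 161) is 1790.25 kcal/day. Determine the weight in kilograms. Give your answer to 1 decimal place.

108.5 kg

1790.25 = 10·W + 6.25(185) − 5(58) − 161
10·W = 1790.25 − 705.25 = 1085, so W = 108.5 kg.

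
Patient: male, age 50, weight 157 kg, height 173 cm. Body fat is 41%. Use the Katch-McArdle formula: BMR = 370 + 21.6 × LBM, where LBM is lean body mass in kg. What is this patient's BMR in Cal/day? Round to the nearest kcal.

LBM = 157 × (1 − 0.41) = 92.63 kg. Katch-McArdle: BMR = 370 + 21.6 × 92.63 = 2370.808 kcal/day.

2371 Cal/day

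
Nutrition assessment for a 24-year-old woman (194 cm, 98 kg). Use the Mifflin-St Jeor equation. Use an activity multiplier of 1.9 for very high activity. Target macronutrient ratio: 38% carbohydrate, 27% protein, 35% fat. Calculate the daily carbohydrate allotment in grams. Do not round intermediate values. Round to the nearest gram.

345 g/day

Mifflin-St Jeor (female): BMR = 10(98) + 6.25(194) − 5(24) − 161 = 980 + 1212.5 − 120 − 161 = 1911.5 kcal/day.
TEE = 1911.5 × 1.9 = 3631.85 kcal/day.
Carbohydrate energy = 38% × 3631.85 = 1380.103 kcal.
Carbohydrate = 1380.103 ÷ 4 kcal/g = 345.0258 g.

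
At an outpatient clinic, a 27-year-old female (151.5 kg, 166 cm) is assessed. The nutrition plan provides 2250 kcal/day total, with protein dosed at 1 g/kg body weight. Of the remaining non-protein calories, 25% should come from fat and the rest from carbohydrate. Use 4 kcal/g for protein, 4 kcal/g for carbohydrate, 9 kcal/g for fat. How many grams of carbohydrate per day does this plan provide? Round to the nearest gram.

308 g/day

Protein = 1 × 151.5 = 151.5 g → 151.5 × 4 = 606 kcal.
Non-protein calories = 2250 − 606 = 1644 kcal.
Fat: 25% × 1644 = 411 kcal; carbohydrate: 1233 kcal.
Carbohydrate: 1233 kcal ÷ 4 kcal/g = 308.25 g.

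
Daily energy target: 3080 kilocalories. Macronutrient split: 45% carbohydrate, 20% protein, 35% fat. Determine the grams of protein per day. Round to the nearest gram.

154 g/day

Protein energy = 20% × 3080 = 616 kcal.
At 4 kcal/g: 616 ÷ 4 = 154 g.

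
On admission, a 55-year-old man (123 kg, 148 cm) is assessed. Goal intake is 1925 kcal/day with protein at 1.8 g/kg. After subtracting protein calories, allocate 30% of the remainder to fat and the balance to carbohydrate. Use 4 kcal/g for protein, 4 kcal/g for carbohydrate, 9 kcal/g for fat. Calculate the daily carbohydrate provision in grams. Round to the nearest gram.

Protein = 1.8 × 123 = 221.4 g → 221.4 × 4 = 885.6 kcal.
Non-protein calories = 1925 − 885.6 = 1039.4 kcal.
Fat: 30% × 1039.4 = 311.82 kcal; carbohydrate: 727.58 kcal.
Carbohydrate: 727.58 kcal ÷ 4 kcal/g = 181.895 g.

182 g/day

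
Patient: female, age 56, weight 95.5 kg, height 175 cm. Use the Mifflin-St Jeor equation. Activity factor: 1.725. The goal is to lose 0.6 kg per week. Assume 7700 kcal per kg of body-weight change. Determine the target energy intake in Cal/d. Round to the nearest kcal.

Mifflin-St Jeor (female): BMR = 10(95.5) + 6.25(175) − 5(56) − 161 = 955 + 1093.75 − 280 − 161 = 1607.75 kcal/day.
TEE = 1607.75 × 1.725 = 2773.3688 kcal/day.
Required daily deficit = 0.6 × 7700 ÷ 7 = 660 kcal/day.
Target intake = 2773.3688 − 660 = 2113.3688 kcal/day.

2113 Cal/d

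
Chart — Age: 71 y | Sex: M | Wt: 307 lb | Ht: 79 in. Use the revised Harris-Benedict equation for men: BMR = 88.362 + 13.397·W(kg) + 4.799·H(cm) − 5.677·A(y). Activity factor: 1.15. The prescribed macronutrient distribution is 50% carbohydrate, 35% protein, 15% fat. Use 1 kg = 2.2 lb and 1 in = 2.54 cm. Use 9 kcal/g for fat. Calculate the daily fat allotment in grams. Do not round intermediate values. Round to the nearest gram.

48 g/day

Convert to metric: weight = 307 ÷ 2.2 = 139.5455 kg; height = 79 × 2.54 = 200.66 cm.
Harris-Benedict: BMR = 88.362 + 13.397(139.5455) + 4.799(200.66) − 5.677(71) = 2517.7528 kcal/day.
TEE = 2517.7528 × 1.15 = 2895.4157 kcal/day.
Fat energy = 15% × 2895.4157 = 434.3124 kcal.
Fat = 434.3124 ÷ 9 kcal/g = 48.2569 g.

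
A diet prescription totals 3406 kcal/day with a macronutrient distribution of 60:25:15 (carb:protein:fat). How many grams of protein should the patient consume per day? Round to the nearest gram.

213 g/day

Protein energy = 25% × 3406 = 851.5 kcal.
At 4 kcal/g: 851.5 ÷ 4 = 212.875 g.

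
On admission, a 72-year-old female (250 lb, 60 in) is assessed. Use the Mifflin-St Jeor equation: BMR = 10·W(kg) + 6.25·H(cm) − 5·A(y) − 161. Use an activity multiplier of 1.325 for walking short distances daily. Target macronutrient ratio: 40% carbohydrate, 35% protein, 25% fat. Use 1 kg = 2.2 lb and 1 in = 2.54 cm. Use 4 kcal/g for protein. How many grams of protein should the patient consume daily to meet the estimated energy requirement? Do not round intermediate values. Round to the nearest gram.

182 g/day

Convert to metric: weight = 250 ÷ 2.2 = 113.6364 kg; height = 60 × 2.54 = 152.4 cm.
Mifflin-St Jeor (female): BMR = 10(113.6364) + 6.25(152.4) − 5(72) − 161 = 1136.3636 + 952.5 − 360 − 161 = 1567.8636 kcal/day.
TEE = 1567.8636 × 1.325 = 2077.4193 kcal/day.
Protein energy = 35% × 2077.4193 = 727.0968 kcal.
Protein = 727.0968 ÷ 4 kcal/g = 181.7742 g.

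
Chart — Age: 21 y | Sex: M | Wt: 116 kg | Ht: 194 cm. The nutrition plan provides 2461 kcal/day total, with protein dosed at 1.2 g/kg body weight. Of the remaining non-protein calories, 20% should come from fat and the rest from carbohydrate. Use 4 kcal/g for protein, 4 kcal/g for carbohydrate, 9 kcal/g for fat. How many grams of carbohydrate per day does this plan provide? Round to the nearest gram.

381 g/day

Protein = 1.2 × 116 = 139.2 g → 139.2 × 4 = 556.8 kcal.
Non-protein calories = 2461 − 556.8 = 1904.2 kcal.
Fat: 20% × 1904.2 = 380.84 kcal; carbohydrate: 1523.36 kcal.
Carbohydrate: 1523.36 kcal ÷ 4 kcal/g = 380.84 g.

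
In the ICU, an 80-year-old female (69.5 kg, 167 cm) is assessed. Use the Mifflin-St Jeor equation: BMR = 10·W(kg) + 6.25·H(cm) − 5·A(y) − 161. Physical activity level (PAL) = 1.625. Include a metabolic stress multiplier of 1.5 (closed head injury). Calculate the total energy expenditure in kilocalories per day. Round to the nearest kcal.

Mifflin-St Jeor (female): BMR = 10(69.5) + 6.25(167) − 5(80) − 161 = 695 + 1043.75 − 400 − 161 = 1177.75 kcal/day.
TEE = BMR × activity factor = 1177.75 × 1.625 = 1913.8438 kcal/day.
Apply stress factor: 1913.8438 × 1.5 = 2870.7656 kcal/day.

2871 kilocalories per day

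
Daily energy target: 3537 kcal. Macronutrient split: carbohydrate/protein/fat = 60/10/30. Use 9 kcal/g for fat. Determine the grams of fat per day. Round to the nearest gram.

118 g/day

Fat energy = 30% × 3537 = 1061.1 kcal.
At 9 kcal/g: 1061.1 ÷ 9 = 117.9 g.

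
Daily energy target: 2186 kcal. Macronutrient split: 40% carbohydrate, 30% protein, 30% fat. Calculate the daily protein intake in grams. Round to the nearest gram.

164 g/day

Protein energy = 30% × 2186 = 655.8 kcal.
At 4 kcal/g: 655.8 ÷ 4 = 163.95 g.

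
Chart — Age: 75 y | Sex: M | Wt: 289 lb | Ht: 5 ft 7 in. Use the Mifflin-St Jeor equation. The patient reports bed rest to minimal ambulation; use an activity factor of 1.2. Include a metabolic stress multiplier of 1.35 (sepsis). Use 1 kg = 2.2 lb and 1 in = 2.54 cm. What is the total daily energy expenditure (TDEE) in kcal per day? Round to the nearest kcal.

3252 kcal per day

Convert to metric: weight = 289 ÷ 2.2 = 131.3636 kg; height = (5×12 + 7) × 2.54 = 67 × 2.54 = 170.18 cm.
Mifflin-St Jeor (male): BMR = 10(131.3636) + 6.25(170.18) − 5(75) + 5 = 1313.6364 + 1063.625 − 375 + 5 = 2007.2614 kcal/day.
TEE = BMR × activity factor = 2007.2614 × 1.2 = 2408.7136 kcal/day.
Apply stress factor: 2408.7136 × 1.35 = 3251.7634 kcal/day.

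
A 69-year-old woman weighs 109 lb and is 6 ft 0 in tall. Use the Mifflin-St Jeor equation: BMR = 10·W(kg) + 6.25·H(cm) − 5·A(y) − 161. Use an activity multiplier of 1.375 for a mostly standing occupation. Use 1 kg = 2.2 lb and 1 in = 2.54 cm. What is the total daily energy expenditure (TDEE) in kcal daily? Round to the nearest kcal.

Convert to metric: weight = 109 ÷ 2.2 = 49.5455 kg; height = (6×12 + 0) × 2.54 = 72 × 2.54 = 182.88 cm.
Mifflin-St Jeor (female): BMR = 10(49.5455) + 6.25(182.88) − 5(69) − 161 = 495.4545 + 1143 − 345 − 161 = 1132.4545 kcal/day.
TEE = BMR × activity factor = 1132.4545 × 1.375 = 1557.125 kcal/day.

1557 kcal daily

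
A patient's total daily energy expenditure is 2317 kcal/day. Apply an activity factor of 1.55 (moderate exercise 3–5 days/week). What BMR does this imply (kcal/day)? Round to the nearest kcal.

1495 kcal/day

BMR = TEE ÷ activity factor = 2317 ÷ 1.55 = 1494.8387 kcal/day.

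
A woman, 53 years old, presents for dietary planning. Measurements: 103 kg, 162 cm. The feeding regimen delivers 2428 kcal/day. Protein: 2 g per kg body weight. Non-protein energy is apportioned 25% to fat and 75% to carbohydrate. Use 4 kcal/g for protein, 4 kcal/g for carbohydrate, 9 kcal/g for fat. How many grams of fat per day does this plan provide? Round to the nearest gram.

Protein = 2 × 103 = 206 g → 206 × 4 = 824 kcal.
Non-protein calories = 2428 − 824 = 1604 kcal.
Fat: 25% × 1604 = 401 kcal; carbohydrate: 1203 kcal.
Fat: 401 kcal ÷ 9 kcal/g = 44.5556 g.

45 g/day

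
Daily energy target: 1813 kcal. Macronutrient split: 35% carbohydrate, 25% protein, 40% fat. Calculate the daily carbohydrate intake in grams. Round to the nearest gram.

159 g/day

Carbohydrate energy = 35% × 1813 = 634.55 kcal.
At 4 kcal/g: 634.55 ÷ 4 = 158.6375 g.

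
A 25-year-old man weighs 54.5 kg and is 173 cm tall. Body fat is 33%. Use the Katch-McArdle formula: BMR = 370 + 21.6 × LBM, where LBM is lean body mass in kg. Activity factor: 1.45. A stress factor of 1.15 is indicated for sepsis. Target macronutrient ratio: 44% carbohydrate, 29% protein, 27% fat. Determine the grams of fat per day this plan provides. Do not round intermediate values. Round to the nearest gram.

LBM = 54.5 × (1 − 0.33) = 36.515 kg. Katch-McArdle: BMR = 370 + 21.6 × 36.515 = 1158.724 kcal/day.
TEE = 1158.724 × 1.45 = 1680.1498 kcal/day.
With stress factor 1.15: 1680.1498 × 1.15 = 1932.1723 kcal/day.
Fat energy = 27% × 1932.1723 = 521.6865 kcal.
Fat = 521.6865 ÷ 9 kcal/g = 57.9652 g.

58 g/day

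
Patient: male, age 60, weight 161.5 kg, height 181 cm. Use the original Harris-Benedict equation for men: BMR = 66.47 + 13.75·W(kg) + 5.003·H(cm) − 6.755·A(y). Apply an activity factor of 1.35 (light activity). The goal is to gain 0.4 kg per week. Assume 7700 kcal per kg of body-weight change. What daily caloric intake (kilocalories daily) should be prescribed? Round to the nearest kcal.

4203 kilocalories daily

Harris-Benedict: BMR = 66.47 + 13.75(161.5) + 5.003(181) − 6.755(60) = 2787.338 kcal/day.
TEE = 2787.338 × 1.35 = 3762.9063 kcal/day.
Required daily surplus = 0.4 × 7700 ÷ 7 = 440 kcal/day.
Target intake = 3762.9063 + 440 = 4202.9063 kcal/day.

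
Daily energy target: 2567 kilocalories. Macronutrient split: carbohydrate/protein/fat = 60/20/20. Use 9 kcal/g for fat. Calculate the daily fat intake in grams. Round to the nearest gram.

57 g/day

Fat energy = 20% × 2567 = 513.4 kcal.
At 9 kcal/g: 513.4 ÷ 9 = 57.0444 g.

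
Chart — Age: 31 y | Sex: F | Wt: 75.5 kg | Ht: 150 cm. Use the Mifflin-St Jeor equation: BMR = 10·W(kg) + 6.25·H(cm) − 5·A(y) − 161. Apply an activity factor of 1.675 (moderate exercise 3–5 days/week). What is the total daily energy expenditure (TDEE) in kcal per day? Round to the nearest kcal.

2306 kcal per day

Mifflin-St Jeor (female): BMR = 10(75.5) + 6.25(150) − 5(31) − 161 = 755 + 937.5 − 155 − 161 = 1376.5 kcal/day.
TEE = BMR × activity factor = 1376.5 × 1.675 = 2305.6375 kcal/day.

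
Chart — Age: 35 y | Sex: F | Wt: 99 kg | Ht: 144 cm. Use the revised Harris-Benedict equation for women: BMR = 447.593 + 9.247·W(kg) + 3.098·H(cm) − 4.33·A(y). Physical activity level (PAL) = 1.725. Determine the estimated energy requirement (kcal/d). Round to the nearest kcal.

2859 kcal/d

Harris-Benedict: BMR = 447.593 + 9.247(99) + 3.098(144) − 4.33(35) = 1657.608 kcal/day.
TEE = BMR × activity factor = 1657.608 × 1.725 = 2859.3738 kcal/day.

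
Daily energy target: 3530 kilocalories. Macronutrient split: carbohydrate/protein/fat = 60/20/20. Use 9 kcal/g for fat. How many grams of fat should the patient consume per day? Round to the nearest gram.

Fat energy = 20% × 3530 = 706 kcal.
At 9 kcal/g: 706 ÷ 9 = 78.4444 g.

78 g/day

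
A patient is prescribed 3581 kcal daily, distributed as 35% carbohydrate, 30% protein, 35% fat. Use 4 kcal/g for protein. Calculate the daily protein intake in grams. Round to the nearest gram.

269 g/day

Protein energy = 30% × 3581 = 1074.3 kcal.
At 4 kcal/g: 1074.3 ÷ 4 = 268.575 g.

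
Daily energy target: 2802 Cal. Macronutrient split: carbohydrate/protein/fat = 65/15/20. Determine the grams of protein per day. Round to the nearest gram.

Protein energy = 15% × 2802 = 420.3 kcal.
At 4 kcal/g: 420.3 ÷ 4 = 105.075 g.

105 g/day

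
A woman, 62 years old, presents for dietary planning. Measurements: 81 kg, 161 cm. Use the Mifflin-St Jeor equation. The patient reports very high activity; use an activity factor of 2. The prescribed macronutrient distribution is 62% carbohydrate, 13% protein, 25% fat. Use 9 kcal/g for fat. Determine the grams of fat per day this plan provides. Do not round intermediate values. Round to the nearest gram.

Mifflin-St Jeor (female): BMR = 10(81) + 6.25(161) − 5(62) − 161 = 810 + 1006.25 − 310 − 161 = 1345.25 kcal/day.
TEE = 1345.25 × 2 = 2690.5 kcal/day.
Fat energy = 25% × 2690.5 = 672.625 kcal.
Fat = 672.625 ÷ 9 kcal/g = 74.7361 g.

75 g/day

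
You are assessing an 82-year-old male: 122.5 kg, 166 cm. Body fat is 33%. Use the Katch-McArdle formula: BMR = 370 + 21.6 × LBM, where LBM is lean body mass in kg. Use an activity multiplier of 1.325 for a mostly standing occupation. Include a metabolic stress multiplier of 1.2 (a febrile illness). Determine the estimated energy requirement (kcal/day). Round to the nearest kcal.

LBM = 122.5 × (1 − 0.33) = 82.075 kg. Katch-McArdle: BMR = 370 + 21.6 × 82.075 = 2142.82 kcal/day.
TEE = BMR × activity factor = 2142.82 × 1.325 = 2839.2365 kcal/day.
Apply stress factor: 2839.2365 × 1.2 = 3407.0838 kcal/day.

3407 kcal/day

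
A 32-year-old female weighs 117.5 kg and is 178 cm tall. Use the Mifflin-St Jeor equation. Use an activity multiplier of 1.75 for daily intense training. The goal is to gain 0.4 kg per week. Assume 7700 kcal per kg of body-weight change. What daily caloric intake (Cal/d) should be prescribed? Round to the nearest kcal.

Mifflin-St Jeor (female): BMR = 10(117.5) + 6.25(178) − 5(32) − 161 = 1175 + 1112.5 − 160 − 161 = 1966.5 kcal/day.
TEE = 1966.5 × 1.75 = 3441.375 kcal/day.
Required daily surplus = 0.4 × 7700 ÷ 7 = 440 kcal/day.
Target intake = 3441.375 + 440 = 3881.375 kcal/day.

3881 Cal/d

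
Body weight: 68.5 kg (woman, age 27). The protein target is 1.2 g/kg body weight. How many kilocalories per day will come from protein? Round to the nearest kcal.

Protein = 1.2 g/kg × 68.5 kg = 82.2 g/day.
Protein energy = 82.2 g × 4 kcal/g = 328.8 kcal/day.

329 kcal/day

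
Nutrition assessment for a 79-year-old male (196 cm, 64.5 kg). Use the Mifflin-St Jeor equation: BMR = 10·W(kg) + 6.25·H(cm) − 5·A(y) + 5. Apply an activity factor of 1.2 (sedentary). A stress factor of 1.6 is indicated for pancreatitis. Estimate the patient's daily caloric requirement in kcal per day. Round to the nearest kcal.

Mifflin-St Jeor (male): BMR = 10(64.5) + 6.25(196) − 5(79) + 5 = 645 + 1225 − 395 + 5 = 1480 kcal/day.
TEE = BMR × activity factor = 1480 × 1.2 = 1776 kcal/day.
Apply stress factor: 1776 × 1.6 = 2841.6 kcal/day.

2842 kcal per day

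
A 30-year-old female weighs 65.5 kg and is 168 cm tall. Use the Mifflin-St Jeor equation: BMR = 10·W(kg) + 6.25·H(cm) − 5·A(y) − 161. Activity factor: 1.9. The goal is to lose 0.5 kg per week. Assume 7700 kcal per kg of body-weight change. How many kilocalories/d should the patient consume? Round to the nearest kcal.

Mifflin-St Jeor (female): BMR = 10(65.5) + 6.25(168) − 5(30) − 161 = 655 + 1050 − 150 − 161 = 1394 kcal/day.
TEE = 1394 × 1.9 = 2648.6 kcal/day.
Required daily deficit = 0.5 × 7700 ÷ 7 = 550 kcal/day.
Target intake = 2648.6 − 550 = 2098.6 kcal/day.

2099 kilocalories/d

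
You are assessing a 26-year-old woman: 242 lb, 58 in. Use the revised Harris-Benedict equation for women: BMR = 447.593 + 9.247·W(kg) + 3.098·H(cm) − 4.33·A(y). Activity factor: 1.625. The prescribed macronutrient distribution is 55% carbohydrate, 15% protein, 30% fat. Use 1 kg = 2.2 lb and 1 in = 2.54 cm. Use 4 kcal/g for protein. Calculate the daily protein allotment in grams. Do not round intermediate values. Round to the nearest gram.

Convert to metric: weight = 242 ÷ 2.2 = 110 kg; height = 58 × 2.54 = 147.32 cm.
Harris-Benedict: BMR = 447.593 + 9.247(110) + 3.098(147.32) − 4.33(26) = 1808.5804 kcal/day.
TEE = 1808.5804 × 1.625 = 2938.9431 kcal/day.
Protein energy = 15% × 2938.9431 = 440.8415 kcal.
Protein = 440.8415 ÷ 4 kcal/g = 110.2104 g.

110 g/day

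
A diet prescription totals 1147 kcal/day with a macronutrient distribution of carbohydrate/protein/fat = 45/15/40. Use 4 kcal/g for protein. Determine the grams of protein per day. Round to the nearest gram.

43 g/day

Protein energy = 15% × 1147 = 172.05 kcal.
At 4 kcal/g: 172.05 ÷ 4 = 43.0125 g.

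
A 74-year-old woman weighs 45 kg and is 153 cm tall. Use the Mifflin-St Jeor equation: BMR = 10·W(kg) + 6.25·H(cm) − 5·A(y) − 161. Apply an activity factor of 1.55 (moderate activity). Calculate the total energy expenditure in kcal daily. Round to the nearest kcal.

1357 kcal daily

Mifflin-St Jeor (female): BMR = 10(45) + 6.25(153) − 5(74) − 161 = 450 + 956.25 − 370 − 161 = 875.25 kcal/day.
TEE = BMR × activity factor = 875.25 × 1.55 = 1356.6375 kcal/day.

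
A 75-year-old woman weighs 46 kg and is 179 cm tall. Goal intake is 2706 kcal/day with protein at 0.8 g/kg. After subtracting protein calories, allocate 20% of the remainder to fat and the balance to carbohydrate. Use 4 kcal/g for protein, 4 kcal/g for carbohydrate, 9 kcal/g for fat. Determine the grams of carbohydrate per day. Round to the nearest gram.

Protein = 0.8 × 46 = 36.8 g → 36.8 × 4 = 147.2 kcal.
Non-protein calories = 2706 − 147.2 = 2558.8 kcal.
Fat: 20% × 2558.8 = 511.76 kcal; carbohydrate: 2047.04 kcal.
Carbohydrate: 2047.04 kcal ÷ 4 kcal/g = 511.76 g.

512 g/day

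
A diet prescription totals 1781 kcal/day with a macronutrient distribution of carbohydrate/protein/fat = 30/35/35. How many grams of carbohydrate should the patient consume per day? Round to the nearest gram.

Carbohydrate energy = 30% × 1781 = 534.3 kcal.
At 4 kcal/g: 534.3 ÷ 4 = 133.575 g.

134 g/day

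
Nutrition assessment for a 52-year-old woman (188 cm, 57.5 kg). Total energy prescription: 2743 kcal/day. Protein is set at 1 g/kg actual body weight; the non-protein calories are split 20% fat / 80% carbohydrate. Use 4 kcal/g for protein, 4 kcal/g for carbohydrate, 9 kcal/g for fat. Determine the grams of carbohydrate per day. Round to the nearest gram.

503 g/day

Protein = 1 × 57.5 = 57.5 g → 57.5 × 4 = 230 kcal.
Non-protein calories = 2743 − 230 = 2513 kcal.
Fat: 20% × 2513 = 502.6 kcal; carbohydrate: 2010.4 kcal.
Carbohydrate: 2010.4 kcal ÷ 4 kcal/g = 502.6 g.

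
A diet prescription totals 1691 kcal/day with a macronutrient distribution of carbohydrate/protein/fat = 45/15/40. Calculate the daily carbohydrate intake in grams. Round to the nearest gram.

190 g/day

Carbohydrate energy = 45% × 1691 = 760.95 kcal.
At 4 kcal/g: 760.95 ÷ 4 = 190.2375 g.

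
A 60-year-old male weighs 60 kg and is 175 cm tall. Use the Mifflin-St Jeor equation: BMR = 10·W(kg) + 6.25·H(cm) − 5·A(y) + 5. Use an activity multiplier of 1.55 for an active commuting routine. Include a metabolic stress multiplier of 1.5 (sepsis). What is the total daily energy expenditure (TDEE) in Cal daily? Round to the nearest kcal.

3252 Cal daily

Mifflin-St Jeor (male): BMR = 10(60) + 6.25(175) − 5(60) + 5 = 600 + 1093.75 − 300 + 5 = 1398.75 kcal/day.
TEE = BMR × activity factor = 1398.75 × 1.55 = 2168.0625 kcal/day.
Apply stress factor: 2168.0625 × 1.5 = 3252.0938 kcal/day.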